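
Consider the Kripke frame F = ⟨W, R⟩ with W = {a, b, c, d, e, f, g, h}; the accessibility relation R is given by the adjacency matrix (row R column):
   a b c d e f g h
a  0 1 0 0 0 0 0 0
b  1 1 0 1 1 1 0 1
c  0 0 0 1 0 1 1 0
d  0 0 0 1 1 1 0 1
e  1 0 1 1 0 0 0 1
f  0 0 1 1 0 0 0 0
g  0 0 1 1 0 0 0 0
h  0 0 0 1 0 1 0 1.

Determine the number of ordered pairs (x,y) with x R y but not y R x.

Enumerating: (b,d), (b,e), (b,f), (b,h), (c,d), (e,a), (e,c), (e,h), (g,d), (h,f).

10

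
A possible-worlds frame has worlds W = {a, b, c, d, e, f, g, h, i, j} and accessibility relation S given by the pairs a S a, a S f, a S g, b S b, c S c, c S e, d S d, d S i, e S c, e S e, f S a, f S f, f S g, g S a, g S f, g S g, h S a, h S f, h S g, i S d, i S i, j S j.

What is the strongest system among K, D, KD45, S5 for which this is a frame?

Serial (axiom D): yes — every world has a successor (e.g. a S a).
Euclidean (axiom 5): yes — any two successors of a common world are S-related.
Transitive (axiom 4): yes — every two-step S-path is closed by a direct edge.
Reflexive (axiom T): no — h is not related to itself.
So F validates K, D, KD45; S5 would additionally require S to be reflexive. The strongest is KD45.

KD45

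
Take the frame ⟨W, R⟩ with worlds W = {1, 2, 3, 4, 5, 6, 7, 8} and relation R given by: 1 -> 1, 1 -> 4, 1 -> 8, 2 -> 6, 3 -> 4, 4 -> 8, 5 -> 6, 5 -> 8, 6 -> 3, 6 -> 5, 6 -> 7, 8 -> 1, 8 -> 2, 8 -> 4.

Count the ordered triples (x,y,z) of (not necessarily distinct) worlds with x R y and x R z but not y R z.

Enumerating: (1,4,1), (1,4,4), (1,8,8), (2,6,6), (3,4,4), (4,8,8), (5,6,6), (5,6,8), (5,8,6), (5,8,8), (6,3,3), (6,3,5), … and 14 more.
Total: 26.

26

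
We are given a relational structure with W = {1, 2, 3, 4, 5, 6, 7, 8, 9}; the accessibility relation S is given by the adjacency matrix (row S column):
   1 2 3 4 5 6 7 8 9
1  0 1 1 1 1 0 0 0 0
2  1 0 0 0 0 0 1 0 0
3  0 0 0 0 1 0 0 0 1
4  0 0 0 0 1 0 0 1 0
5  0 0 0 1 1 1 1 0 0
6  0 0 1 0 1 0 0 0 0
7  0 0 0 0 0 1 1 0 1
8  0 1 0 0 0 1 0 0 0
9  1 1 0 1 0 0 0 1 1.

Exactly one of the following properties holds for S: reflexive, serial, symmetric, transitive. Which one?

Reflexive: no — 1 is not related to itself.
Serial: yes — every world has a successor (e.g. 1 S 2).
Symmetric: no — 1 S 3 but not 3 S 1.
Transitive: no — 1 S 2 and 2 S 7, but not 1 S 7.
Only serial holds.

serial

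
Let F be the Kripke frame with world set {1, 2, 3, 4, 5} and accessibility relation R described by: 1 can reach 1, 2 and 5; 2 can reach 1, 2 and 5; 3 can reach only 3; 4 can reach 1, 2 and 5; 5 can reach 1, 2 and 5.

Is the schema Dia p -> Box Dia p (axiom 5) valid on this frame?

Axiom 5 corresponds to the accessibility relation being Euclidean.
Euclidean: yes — any two successors of a common world are R-related.

Yes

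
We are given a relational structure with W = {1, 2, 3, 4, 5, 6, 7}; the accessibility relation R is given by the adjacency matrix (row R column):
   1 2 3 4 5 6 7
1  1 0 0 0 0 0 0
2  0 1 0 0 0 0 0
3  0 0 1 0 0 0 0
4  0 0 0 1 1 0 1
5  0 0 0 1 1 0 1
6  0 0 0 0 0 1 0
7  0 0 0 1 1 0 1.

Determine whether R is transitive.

Yes

Transitive: yes — every two-step R-path is closed by a direct edge.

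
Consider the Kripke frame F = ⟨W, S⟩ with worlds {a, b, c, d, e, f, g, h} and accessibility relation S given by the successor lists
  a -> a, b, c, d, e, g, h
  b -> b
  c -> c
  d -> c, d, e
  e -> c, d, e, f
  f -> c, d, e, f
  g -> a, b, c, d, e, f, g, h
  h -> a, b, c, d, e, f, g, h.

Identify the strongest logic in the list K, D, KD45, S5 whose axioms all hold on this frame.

D

Serial (axiom D): yes — every world has a successor (e.g. a S a).
Euclidean (axiom 5): no — a S b and a S c, but not b S c.
Transitive (axiom 4): no — a S e and e S f, but not a S f.
Reflexive (axiom T): yes — every world is S-related to itself.
So F validates K, D; KD45 would additionally require S to be Euclidean and transitive. The strongest is D.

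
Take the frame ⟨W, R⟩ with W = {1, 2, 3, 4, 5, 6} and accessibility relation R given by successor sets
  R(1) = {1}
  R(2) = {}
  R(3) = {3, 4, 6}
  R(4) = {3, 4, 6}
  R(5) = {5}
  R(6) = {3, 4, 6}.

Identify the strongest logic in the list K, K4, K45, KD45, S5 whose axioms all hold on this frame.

Transitive (axiom 4): yes — every two-step R-path is closed by a direct edge.
Euclidean (axiom 5): yes — any two successors of a common world are R-related.
Serial (axiom D): no — 2 has no R-successor.
Reflexive (axiom T): no — 2 is not related to itself.
So F validates K, K4, K45; KD45 would additionally require R to be serial. The strongest is K45.

K45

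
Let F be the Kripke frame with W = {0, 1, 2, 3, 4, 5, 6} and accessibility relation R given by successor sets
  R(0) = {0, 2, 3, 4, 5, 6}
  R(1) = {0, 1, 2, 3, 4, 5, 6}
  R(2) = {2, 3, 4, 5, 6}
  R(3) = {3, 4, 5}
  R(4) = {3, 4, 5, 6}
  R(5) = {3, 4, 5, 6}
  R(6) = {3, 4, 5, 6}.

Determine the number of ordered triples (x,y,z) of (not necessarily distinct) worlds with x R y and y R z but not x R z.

2

Enumerating: (3,4,6), (3,5,6).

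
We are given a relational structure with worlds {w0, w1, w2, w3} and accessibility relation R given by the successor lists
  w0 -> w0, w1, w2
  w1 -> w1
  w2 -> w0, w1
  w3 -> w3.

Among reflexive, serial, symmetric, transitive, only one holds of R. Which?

serial

Reflexive: no — w2 is not related to itself.
Serial: yes — every world has a successor (e.g. w0 R w0).
Symmetric: no — w0 R w1 but not w1 R w0.
Transitive: no — w2 R w0 and w0 R w2, but not w2 R w2.
Only serial holds.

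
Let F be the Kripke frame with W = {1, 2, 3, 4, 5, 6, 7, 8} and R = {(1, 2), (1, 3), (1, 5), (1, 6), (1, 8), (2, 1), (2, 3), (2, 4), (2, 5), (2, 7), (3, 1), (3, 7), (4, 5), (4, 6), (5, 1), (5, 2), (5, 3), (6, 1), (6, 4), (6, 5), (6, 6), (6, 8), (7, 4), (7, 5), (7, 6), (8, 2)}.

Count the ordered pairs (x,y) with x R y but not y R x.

13

Enumerating: (1,8), (2,3), (2,4), (2,7), (3,7), (4,5), (5,3), (6,5), (6,8), (7,4), (7,5), (7,6), (8,2).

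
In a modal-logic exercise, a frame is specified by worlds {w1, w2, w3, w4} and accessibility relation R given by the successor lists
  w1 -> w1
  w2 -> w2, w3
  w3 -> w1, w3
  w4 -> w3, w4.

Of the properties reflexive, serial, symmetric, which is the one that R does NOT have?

symmetric

Reflexive: yes — every world is R-related to itself.
Serial: yes — every world has a successor (e.g. w1 R w1).
Symmetric: no — w2 R w3 but not w3 R w2.
Only symmetric fails.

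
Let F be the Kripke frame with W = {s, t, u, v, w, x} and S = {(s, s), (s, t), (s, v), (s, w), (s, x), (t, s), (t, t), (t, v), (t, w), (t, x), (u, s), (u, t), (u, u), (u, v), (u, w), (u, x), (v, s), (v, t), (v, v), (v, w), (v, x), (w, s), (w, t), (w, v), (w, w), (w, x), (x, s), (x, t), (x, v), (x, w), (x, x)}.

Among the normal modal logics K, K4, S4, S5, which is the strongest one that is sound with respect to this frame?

Transitive (axiom 4): yes — every two-step S-path is closed by a direct edge.
Reflexive (axiom T): yes — every world is S-related to itself.
Euclidean (axiom 5): no — u S s and u S u, but not s S u.
So F validates K, K4, S4; S5 would additionally require S to be Euclidean. The strongest is S4.

S4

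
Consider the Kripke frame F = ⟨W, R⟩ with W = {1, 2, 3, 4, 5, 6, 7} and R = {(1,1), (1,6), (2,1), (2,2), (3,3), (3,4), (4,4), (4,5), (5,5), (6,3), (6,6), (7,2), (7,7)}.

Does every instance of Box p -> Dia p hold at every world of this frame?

Yes

Axiom D corresponds to the accessibility relation being serial.
Serial: yes — every world has a successor (e.g. 1 R 1).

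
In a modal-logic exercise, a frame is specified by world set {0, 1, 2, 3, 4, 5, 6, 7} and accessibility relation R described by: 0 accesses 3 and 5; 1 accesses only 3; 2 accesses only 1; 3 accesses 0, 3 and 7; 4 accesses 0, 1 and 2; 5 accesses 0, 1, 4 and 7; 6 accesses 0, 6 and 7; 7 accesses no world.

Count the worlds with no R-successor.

1

Enumerating: 7.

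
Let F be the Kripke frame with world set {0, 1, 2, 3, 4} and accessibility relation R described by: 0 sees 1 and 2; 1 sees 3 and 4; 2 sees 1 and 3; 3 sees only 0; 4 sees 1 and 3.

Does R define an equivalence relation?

Reflexive: no — 0 is not related to itself.
Symmetric: no — 0 R 1 but not 1 R 0.
Transitive: no — 0 R 1 and 1 R 3, but not 0 R 3.
So R is not an equivalence relation.

No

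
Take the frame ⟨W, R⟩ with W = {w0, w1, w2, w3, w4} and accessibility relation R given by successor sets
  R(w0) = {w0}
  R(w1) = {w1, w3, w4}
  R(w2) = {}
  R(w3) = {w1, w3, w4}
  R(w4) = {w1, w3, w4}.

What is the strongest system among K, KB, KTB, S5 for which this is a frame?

KB

Symmetric (axiom B): yes — every pair in R has its reverse in R.
Reflexive (axiom T): no — w2 is not related to itself.
Euclidean (axiom 5): yes — any two successors of a common world are R-related.
So F validates K, KB; KTB would additionally require R to be reflexive. The strongest is KB.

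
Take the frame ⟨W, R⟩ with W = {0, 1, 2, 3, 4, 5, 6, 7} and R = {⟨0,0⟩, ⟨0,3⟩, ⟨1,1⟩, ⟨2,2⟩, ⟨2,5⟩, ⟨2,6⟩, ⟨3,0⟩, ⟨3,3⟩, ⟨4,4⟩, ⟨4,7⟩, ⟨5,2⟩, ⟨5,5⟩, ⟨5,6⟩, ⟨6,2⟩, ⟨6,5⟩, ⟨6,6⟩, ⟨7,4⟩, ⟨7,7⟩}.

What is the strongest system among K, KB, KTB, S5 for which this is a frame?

Symmetric (axiom B): yes — every pair in R has its reverse in R.
Reflexive (axiom T): yes — every world is R-related to itself.
Euclidean (axiom 5): yes — any two successors of a common world are R-related.
So F validates K, KB, KTB, S5. The strongest is S5.

S5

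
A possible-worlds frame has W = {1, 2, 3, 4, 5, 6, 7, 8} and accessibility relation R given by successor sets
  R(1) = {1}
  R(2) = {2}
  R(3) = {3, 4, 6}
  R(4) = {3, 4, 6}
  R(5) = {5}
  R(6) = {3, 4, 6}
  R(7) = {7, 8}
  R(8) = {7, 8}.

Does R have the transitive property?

Yes

Transitive: yes — every two-step R-path is closed by a direct edge.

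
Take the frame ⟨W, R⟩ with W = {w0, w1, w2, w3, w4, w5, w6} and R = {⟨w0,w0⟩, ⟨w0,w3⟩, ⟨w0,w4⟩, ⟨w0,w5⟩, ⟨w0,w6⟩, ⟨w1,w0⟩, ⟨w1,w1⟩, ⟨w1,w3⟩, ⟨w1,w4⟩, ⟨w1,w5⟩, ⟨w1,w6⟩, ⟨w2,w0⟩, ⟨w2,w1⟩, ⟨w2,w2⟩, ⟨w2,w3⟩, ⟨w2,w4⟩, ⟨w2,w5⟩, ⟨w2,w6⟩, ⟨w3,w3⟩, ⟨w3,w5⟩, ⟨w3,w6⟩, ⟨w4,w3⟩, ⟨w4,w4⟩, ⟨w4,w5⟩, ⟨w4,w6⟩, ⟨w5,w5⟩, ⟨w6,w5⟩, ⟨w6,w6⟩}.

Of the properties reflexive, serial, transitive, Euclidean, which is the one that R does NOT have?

Euclidean

Reflexive: yes — every world is R-related to itself.
Serial: yes — every world has a successor (e.g. w0 R w0).
Transitive: yes — every two-step R-path is closed by a direct edge.
Euclidean: no — w0 R w3 and w0 R w4, but not w3 R w4.
Only Euclidean fails.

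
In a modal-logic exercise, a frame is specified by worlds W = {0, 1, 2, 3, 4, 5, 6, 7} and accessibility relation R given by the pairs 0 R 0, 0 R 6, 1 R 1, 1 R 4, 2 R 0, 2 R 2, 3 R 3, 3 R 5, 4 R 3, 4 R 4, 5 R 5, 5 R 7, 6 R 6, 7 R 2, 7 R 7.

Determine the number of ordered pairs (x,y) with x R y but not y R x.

Enumerating: (0,6), (1,4), (2,0), (3,5), (4,3), (5,7), (7,2).

7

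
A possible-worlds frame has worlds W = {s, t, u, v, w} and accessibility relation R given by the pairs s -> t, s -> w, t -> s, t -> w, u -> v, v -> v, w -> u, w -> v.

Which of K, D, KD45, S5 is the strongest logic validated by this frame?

Serial (axiom D): yes — every world has a successor (e.g. s R t).
Euclidean (axiom 5): no — s R w and s R t, but not w R t.
Transitive (axiom 4): no — s R w and w R u, but not s R u.
Reflexive (axiom T): no — s is not related to itself.
So F validates K, D; KD45 would additionally require R to be Euclidean and transitive. The strongest is D.

D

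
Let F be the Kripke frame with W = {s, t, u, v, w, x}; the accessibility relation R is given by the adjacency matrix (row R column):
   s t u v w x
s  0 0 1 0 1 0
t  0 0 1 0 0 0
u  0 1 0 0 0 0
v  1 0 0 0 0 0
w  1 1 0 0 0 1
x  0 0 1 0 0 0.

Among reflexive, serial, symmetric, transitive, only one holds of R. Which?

serial

Reflexive: no — s is not related to itself.
Serial: yes — every world has a successor (e.g. s R u).
Symmetric: no — s R u but not u R s.
Transitive: no — s R u and u R t, but not s R t.
Only serial holds.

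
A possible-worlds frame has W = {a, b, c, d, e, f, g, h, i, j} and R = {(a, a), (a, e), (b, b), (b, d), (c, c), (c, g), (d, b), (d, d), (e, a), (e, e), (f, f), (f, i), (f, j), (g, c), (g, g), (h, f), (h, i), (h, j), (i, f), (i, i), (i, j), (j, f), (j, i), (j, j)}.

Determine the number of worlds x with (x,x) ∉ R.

Enumerating: h.

1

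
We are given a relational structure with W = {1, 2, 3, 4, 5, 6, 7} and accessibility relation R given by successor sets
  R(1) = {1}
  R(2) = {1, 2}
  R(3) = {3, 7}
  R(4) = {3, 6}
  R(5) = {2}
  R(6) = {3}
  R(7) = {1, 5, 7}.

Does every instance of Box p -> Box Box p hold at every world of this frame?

Axiom 4 corresponds to the accessibility relation being transitive.
Transitive: no — 3 R 7 and 7 R 1, but not 3 R 1.

No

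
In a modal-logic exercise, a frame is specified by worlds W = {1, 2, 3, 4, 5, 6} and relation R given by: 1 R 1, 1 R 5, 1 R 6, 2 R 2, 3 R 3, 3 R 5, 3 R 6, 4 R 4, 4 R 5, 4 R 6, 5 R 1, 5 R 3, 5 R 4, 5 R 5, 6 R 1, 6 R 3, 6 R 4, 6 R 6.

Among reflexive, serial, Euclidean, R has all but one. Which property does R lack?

Euclidean

Reflexive: yes — every world is R-related to itself.
Serial: yes — every world has a successor (e.g. 1 R 1).
Euclidean: no — 1 R 5 and 1 R 6, but not 5 R 6.
Only Euclidean fails.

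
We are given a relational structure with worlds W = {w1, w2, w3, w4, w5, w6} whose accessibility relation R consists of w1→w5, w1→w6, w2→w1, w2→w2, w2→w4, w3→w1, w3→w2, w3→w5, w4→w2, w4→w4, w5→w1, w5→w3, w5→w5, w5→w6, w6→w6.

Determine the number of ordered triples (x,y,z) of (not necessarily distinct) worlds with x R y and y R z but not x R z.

Enumerating: (w1,w5,w1), (w1,w5,w3), (w2,w1,w5), (w2,w1,w6), (w3,w1,w6), (w3,w2,w4), (w3,w5,w3), (w3,w5,w6), (w4,w2,w1), (w5,w3,w2).

10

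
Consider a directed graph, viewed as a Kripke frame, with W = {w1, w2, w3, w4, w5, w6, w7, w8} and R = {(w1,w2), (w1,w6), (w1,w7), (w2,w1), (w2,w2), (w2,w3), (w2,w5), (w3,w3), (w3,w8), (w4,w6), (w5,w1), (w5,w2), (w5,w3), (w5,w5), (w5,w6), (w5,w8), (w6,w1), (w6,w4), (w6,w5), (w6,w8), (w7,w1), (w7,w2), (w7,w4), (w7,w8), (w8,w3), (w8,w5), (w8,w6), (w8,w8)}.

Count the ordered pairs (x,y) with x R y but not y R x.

6

Enumerating: (w2,w3), (w5,w1), (w5,w3), (w7,w2), (w7,w4), (w7,w8).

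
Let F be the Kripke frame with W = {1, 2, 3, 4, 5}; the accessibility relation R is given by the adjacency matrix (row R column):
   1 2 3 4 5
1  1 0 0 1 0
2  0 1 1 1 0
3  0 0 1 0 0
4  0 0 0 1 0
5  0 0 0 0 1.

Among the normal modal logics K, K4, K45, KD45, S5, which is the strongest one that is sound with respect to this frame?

Transitive (axiom 4): yes — every two-step R-path is closed by a direct edge.
Euclidean (axiom 5): no — 2 R 3 and 2 R 4, but not 3 R 4.
Serial (axiom D): yes — every world has a successor (e.g. 1 R 1).
Reflexive (axiom T): yes — every world is R-related to itself.
So F validates K, K4; K45 would additionally require R to be Euclidean. The strongest is K4.

K4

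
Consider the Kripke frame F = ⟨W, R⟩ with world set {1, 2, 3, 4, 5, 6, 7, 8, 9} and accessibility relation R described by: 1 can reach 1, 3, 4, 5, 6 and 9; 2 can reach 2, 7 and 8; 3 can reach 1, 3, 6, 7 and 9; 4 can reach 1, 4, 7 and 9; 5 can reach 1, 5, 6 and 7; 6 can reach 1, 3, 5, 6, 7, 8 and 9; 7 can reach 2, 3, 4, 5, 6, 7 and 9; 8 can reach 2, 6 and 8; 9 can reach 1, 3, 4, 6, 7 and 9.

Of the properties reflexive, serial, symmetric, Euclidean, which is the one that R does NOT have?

Reflexive: yes — every world is R-related to itself.
Serial: yes — every world has a successor (e.g. 1 R 1).
Symmetric: yes — every pair in R has its reverse in R.
Euclidean: no — 1 R 3 and 1 R 4, but not 3 R 4.
Only Euclidean fails.

Euclidean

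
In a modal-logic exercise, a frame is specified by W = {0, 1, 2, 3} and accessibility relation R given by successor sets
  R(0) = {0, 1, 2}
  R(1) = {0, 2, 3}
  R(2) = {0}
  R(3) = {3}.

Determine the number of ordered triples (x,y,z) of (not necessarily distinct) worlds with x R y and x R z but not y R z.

Enumerating: (0,1,1), (0,2,1), (0,2,2), (1,0,3), (1,2,2), (1,2,3), (1,3,0), (1,3,2).

8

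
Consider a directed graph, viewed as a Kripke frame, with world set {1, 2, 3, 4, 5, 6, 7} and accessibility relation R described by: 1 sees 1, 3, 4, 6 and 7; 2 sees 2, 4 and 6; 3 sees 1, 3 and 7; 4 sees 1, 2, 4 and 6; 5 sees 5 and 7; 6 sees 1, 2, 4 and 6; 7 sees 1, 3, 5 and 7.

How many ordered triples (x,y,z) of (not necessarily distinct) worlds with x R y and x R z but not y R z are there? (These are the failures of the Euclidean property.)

Enumerating: (1,3,4), (1,3,6), (1,4,3), (1,4,7), (1,6,3), (1,6,7), (1,7,4), (1,7,6), (4,1,2), (4,2,1), (6,1,2), (6,2,1), (7,1,5), (7,3,5), (7,5,1), (7,5,3).

16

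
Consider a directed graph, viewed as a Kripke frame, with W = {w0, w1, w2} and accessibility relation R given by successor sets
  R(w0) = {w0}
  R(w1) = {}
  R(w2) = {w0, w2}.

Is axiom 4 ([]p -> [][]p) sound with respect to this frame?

Yes

By correspondence theory, 4 is valid on a frame iff R is transitive.
Transitive: yes — every two-step R-path is closed by a direct edge.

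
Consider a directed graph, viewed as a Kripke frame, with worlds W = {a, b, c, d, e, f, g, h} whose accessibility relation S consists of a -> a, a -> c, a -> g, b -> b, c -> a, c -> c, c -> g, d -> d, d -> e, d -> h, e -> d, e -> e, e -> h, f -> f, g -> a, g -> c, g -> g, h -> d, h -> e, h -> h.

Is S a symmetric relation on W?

Yes

Symmetric: yes — every pair in S has its reverse in S.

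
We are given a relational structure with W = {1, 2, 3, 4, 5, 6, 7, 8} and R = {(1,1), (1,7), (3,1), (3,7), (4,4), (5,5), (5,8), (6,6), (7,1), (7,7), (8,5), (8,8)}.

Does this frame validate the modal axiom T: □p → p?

No

By correspondence theory, T is valid on a frame iff R is reflexive.
Reflexive: no — 2 is not related to itself.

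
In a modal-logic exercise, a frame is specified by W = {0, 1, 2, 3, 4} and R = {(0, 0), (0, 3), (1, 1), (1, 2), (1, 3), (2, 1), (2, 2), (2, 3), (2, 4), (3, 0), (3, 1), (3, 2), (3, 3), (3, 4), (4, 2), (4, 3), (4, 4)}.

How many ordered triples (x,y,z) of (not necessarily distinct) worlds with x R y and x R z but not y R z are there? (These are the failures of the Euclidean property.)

Enumerating: (2,1,4), (2,4,1), (3,0,1), (3,0,2), (3,0,4), (3,1,0), (3,1,4), (3,2,0), (3,4,0), (3,4,1).

10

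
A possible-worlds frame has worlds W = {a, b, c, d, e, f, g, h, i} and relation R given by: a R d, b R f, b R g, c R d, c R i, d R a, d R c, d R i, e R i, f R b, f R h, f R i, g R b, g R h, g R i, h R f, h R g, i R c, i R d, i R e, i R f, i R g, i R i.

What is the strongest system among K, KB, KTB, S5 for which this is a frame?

Symmetric (axiom B): yes — every pair in R has its reverse in R.
Reflexive (axiom T): no — a is not related to itself.
Euclidean (axiom 5): no — b R f and b R g, but not f R g.
So F validates K, KB; KTB would additionally require R to be reflexive. The strongest is KB.

KB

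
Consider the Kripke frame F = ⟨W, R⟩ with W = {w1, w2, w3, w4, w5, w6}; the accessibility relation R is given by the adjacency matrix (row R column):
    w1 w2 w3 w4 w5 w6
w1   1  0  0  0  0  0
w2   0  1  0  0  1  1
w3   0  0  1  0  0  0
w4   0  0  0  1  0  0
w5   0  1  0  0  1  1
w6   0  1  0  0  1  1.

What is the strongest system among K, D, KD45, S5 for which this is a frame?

S5

Serial (axiom D): yes — every world has a successor (e.g. w1 R w1).
Euclidean (axiom 5): yes — any two successors of a common world are R-related.
Transitive (axiom 4): yes — every two-step R-path is closed by a direct edge.
Reflexive (axiom T): yes — every world is R-related to itself.
So F validates K, D, KD45, S5. The strongest is S5.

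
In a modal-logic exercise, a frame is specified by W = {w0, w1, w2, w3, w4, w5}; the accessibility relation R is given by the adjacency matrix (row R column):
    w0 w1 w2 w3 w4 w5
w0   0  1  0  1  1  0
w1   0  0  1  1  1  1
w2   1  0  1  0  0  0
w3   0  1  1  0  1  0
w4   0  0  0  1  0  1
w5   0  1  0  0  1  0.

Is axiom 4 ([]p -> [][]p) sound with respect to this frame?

Axiom 4 corresponds to the accessibility relation being transitive.
Transitive: no — w0 R w1 and w1 R w2, but not w0 R w2.

No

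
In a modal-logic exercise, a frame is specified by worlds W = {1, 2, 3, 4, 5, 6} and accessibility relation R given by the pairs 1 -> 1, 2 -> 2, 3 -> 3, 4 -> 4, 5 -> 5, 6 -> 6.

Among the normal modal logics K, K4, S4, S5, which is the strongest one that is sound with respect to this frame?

Transitive (axiom 4): yes — every two-step R-path is closed by a direct edge.
Reflexive (axiom T): yes — every world is R-related to itself.
Euclidean (axiom 5): yes — any two successors of a common world are R-related.
So F validates K, K4, S4, S5. The strongest is S5.

S5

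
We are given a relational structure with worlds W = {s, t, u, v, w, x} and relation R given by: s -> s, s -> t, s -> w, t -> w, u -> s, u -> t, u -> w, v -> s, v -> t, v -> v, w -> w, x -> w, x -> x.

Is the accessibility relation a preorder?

Reflexive: no — t is not related to itself.
Transitive: no — v R s and s R w, but not v R w.
So R is not a preorder.

No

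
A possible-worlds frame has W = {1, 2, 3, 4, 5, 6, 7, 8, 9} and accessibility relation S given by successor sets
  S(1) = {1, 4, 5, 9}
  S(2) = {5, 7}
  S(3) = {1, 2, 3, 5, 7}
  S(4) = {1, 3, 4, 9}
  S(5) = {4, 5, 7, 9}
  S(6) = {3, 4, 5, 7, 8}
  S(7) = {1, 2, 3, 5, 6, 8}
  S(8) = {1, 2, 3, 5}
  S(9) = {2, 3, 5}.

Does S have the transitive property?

Transitive: no — 1 S 4 and 4 S 3, but not 1 S 3.

No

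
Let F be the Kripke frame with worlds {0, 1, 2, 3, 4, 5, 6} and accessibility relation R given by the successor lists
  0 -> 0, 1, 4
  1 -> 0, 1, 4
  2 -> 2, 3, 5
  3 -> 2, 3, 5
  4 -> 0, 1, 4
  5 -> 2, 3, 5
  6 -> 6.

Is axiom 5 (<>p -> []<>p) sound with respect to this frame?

Yes

By correspondence theory, 5 is valid on a frame iff R is Euclidean.
Euclidean: yes — any two successors of a common world are R-related.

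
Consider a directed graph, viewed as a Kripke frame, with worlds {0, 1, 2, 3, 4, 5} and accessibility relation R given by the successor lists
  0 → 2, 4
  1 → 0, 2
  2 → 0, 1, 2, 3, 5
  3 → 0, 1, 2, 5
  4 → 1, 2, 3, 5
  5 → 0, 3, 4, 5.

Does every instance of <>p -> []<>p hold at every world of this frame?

The schema 5 characterises exactly the Euclidean frames.
Euclidean: no — 0 R 2 and 0 R 4, but not 2 R 4.

No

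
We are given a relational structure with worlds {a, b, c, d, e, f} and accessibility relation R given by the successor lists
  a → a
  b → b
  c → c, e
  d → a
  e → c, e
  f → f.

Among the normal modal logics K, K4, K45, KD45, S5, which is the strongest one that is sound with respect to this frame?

Transitive (axiom 4): yes — every two-step R-path is closed by a direct edge.
Euclidean (axiom 5): yes — any two successors of a common world are R-related.
Serial (axiom D): yes — every world has a successor (e.g. a R a).
Reflexive (axiom T): no — d is not related to itself.
So F validates K, K4, K45, KD45; S5 would additionally require R to be reflexive. The strongest is KD45.

KD45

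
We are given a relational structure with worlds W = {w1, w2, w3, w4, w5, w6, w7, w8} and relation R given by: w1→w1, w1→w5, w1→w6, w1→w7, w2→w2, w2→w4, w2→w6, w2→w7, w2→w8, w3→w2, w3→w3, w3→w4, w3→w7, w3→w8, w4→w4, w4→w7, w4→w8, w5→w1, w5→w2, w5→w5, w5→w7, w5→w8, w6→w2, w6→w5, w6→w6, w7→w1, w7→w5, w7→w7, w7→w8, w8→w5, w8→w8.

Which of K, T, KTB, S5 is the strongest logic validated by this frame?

Reflexive (axiom T): yes — every world is R-related to itself.
Symmetric (axiom B): no — w1 R w6 but not w6 R w1.
Euclidean (axiom 5): no — w1 R w5 and w1 R w6, but not w5 R w6.
So F validates K, T; KTB would additionally require R to be symmetric. The strongest is T.

T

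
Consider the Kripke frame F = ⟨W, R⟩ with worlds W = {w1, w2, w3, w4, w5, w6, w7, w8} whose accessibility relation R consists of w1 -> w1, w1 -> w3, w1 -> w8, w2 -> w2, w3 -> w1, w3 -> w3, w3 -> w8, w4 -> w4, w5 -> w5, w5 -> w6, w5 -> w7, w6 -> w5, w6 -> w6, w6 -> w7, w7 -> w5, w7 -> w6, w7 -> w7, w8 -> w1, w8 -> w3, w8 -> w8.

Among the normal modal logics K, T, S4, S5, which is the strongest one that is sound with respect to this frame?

S5

Reflexive (axiom T): yes — every world is R-related to itself.
Transitive (axiom 4): yes — every two-step R-path is closed by a direct edge.
Euclidean (axiom 5): yes — any two successors of a common world are R-related.
So F validates K, T, S4, S5. The strongest is S5.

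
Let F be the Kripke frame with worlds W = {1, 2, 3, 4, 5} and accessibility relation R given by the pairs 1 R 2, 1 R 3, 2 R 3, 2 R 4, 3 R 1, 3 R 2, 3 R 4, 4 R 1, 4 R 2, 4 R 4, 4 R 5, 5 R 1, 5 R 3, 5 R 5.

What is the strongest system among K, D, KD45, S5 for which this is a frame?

D

Serial (axiom D): yes — every world has a successor (e.g. 1 R 2).
Euclidean (axiom 5): no — 2 R 4 and 2 R 3, but not 4 R 3.
Transitive (axiom 4): no — 1 R 2 and 2 R 4, but not 1 R 4.
Reflexive (axiom T): no — 1 is not related to itself.
So F validates K, D; KD45 would additionally require R to be Euclidean and transitive. The strongest is D.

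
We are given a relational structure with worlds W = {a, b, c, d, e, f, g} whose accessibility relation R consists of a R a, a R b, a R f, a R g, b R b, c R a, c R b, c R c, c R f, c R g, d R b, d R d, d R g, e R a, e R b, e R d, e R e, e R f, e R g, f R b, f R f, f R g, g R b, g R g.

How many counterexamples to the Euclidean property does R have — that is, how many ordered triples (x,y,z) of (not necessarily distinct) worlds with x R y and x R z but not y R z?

Enumerating: (a,b,a), (a,b,f), (a,b,g), (a,f,a), (a,g,a), (a,g,f), (c,a,c), (c,b,a), (c,b,c), (c,b,f), (c,b,g), (c,f,a), … and 28 more.
Total: 40.

40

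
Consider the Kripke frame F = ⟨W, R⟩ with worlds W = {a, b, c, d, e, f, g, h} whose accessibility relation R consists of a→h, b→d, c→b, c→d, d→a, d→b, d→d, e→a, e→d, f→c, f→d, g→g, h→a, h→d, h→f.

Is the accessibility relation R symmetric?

Symmetric: no — c R b but not b R c.

No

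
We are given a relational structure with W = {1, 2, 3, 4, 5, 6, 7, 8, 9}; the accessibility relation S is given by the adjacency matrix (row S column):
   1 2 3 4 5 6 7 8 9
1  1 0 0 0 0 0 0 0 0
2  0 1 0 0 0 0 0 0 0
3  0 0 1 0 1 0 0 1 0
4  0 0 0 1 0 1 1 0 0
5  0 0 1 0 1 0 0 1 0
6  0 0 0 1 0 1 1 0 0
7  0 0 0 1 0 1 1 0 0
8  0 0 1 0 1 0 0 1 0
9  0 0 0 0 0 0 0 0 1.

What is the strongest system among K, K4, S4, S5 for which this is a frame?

S5

Transitive (axiom 4): yes — every two-step S-path is closed by a direct edge.
Reflexive (axiom T): yes — every world is S-related to itself.
Euclidean (axiom 5): yes — any two successors of a common world are S-related.
So F validates K, K4, S4, S5. The strongest is S5.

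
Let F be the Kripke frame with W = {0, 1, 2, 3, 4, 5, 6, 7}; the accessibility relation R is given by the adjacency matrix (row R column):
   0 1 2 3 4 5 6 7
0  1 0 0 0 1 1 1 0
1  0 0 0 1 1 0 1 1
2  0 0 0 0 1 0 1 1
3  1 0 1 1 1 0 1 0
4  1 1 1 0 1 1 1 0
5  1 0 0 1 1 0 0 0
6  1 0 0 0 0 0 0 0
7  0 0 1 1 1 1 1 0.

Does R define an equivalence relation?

Reflexive: no — 1 is not related to itself.
Symmetric: no — 1 R 3 but not 3 R 1.
Transitive: no — 0 R 4 and 4 R 1, but not 0 R 1.
So R is not an equivalence relation.

No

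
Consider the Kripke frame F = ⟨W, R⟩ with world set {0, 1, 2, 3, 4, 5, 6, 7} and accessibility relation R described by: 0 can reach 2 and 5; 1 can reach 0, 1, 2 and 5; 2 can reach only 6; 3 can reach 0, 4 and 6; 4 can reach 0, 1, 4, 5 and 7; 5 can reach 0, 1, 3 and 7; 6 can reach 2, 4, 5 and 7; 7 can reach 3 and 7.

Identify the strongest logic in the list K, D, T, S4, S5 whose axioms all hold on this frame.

Serial (axiom D): yes — every world has a successor (e.g. 0 R 2).
Reflexive (axiom T): no — 0 is not related to itself.
Transitive (axiom 4): no — 0 R 2 and 2 R 6, but not 0 R 6.
Euclidean (axiom 5): no — 0 R 2 and 0 R 5, but not 2 R 5.
So F validates K, D; T would additionally require R to be reflexive. The strongest is D.

D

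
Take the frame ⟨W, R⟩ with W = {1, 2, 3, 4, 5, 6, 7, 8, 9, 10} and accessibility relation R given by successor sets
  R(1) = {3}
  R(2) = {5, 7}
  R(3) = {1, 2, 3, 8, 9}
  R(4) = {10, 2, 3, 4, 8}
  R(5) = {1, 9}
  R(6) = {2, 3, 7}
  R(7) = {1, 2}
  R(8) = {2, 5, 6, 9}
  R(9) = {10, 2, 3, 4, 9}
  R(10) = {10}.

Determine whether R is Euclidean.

Euclidean: no — 2 R 5 and 2 R 7, but not 5 R 7.

No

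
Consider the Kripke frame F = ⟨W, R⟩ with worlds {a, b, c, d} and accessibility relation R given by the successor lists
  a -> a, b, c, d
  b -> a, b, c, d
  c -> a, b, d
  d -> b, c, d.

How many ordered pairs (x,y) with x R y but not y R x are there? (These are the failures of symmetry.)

1

Enumerating: (a,d).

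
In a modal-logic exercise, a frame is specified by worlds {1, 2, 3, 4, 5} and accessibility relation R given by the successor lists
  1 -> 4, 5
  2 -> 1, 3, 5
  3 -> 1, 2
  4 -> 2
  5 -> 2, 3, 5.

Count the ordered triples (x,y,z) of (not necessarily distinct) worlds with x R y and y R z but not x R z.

Enumerating: (1,4,2), (1,5,2), (1,5,3), (2,1,4), (2,3,2), (2,5,2), (3,1,4), (3,1,5), (3,2,3), (3,2,5), (4,2,1), (4,2,3), (4,2,5), (5,2,1), (5,3,1).

15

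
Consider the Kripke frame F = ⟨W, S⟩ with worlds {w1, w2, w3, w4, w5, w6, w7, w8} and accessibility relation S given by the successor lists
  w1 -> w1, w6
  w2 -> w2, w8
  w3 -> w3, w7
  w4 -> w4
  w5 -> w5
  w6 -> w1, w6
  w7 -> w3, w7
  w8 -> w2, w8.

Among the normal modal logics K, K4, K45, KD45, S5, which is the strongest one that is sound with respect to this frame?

Transitive (axiom 4): yes — every two-step S-path is closed by a direct edge.
Euclidean (axiom 5): yes — any two successors of a common world are S-related.
Serial (axiom D): yes — every world has a successor (e.g. w1 S w1).
Reflexive (axiom T): yes — every world is S-related to itself.
So F validates K, K4, K45, KD45, S5. The strongest is S5.

S5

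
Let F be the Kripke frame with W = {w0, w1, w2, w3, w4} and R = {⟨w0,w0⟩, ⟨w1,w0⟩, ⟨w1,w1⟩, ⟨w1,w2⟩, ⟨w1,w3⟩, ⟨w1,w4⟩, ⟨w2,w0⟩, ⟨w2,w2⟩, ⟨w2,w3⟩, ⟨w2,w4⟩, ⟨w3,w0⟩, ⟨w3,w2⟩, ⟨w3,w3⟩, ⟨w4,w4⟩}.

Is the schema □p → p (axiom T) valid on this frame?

Yes

The schema T characterises exactly the reflexive frames.
Reflexive: yes — every world is R-related to itself.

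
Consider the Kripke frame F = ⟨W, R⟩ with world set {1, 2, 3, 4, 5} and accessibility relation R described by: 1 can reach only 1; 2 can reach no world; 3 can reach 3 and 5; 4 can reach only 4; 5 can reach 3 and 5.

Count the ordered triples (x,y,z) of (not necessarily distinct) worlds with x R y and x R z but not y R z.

R is Euclidean; there are no such tuples.

0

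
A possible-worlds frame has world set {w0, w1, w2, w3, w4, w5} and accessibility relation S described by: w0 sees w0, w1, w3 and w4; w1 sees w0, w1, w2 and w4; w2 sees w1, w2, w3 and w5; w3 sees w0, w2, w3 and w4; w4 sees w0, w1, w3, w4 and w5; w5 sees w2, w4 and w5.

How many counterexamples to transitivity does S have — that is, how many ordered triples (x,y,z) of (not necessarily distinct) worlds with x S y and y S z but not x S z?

Enumerating: (w0,w1,w2), (w0,w3,w2), (w0,w4,w5), (w1,w0,w3), (w1,w2,w3), (w1,w2,w5), (w1,w4,w3), (w1,w4,w5), (w2,w1,w0), (w2,w1,w4), (w2,w3,w0), (w2,w3,w4), … and 14 more.
Total: 26.

26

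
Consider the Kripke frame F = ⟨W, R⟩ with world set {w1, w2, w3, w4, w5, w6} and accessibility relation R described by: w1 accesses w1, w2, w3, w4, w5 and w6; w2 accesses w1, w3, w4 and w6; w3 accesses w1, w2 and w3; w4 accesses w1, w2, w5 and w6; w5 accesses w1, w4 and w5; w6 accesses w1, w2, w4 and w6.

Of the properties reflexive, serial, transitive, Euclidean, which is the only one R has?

Reflexive: no — w2 is not related to itself.
Serial: yes — every world has a successor (e.g. w1 R w1).
Transitive: no — w2 R w1 and w1 R w5, but not w2 R w5.
Euclidean: no — w1 R w2 and w1 R w5, but not w2 R w5.
Only serial holds.

serial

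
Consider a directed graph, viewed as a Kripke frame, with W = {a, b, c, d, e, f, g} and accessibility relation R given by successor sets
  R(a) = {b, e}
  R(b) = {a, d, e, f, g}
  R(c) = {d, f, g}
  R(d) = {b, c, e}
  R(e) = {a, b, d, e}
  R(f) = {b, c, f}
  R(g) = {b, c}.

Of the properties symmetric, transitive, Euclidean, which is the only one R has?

Symmetric: yes — every pair in R has its reverse in R.
Transitive: no — a R b and b R d, but not a R d.
Euclidean: no — b R a and b R d, but not a R d.
Only symmetric holds.

symmetric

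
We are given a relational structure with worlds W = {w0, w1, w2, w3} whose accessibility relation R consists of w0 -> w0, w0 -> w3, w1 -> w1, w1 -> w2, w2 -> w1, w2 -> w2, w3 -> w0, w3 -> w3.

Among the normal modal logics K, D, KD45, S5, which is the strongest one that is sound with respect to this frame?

S5

Serial (axiom D): yes — every world has a successor (e.g. w0 R w0).
Euclidean (axiom 5): yes — any two successors of a common world are R-related.
Transitive (axiom 4): yes — every two-step R-path is closed by a direct edge.
Reflexive (axiom T): yes — every world is R-related to itself.
So F validates K, D, KD45, S5. The strongest is S5.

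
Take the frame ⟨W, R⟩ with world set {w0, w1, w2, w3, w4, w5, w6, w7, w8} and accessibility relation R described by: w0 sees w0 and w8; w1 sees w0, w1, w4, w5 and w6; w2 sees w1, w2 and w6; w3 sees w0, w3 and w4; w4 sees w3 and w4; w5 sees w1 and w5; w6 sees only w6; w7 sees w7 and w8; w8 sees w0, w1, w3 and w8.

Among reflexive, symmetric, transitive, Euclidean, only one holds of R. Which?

Reflexive: yes — every world is R-related to itself.
Symmetric: no — w1 R w0 but not w0 R w1.
Transitive: no — w0 R w8 and w8 R w1, but not w0 R w1.
Euclidean: no — w1 R w0 and w1 R w4, but not w0 R w4.
Only reflexive holds.

reflexive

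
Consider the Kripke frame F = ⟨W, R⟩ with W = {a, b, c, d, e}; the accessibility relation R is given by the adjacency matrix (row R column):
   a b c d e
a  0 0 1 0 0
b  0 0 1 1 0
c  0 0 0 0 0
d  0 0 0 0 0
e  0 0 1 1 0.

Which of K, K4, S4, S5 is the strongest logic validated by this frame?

K4

Transitive (axiom 4): yes — every two-step R-path is closed by a direct edge.
Reflexive (axiom T): no — a is not related to itself.
Euclidean (axiom 5): no — b R c and b R d, but not c R d.
So F validates K, K4; S4 would additionally require R to be reflexive. The strongest is K4.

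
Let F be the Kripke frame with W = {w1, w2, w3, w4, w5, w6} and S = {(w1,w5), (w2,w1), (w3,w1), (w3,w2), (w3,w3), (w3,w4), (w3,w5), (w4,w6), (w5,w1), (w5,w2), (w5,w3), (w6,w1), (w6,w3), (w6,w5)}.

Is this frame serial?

Serial: yes — every world has a successor (e.g. w1 S w5).

Yes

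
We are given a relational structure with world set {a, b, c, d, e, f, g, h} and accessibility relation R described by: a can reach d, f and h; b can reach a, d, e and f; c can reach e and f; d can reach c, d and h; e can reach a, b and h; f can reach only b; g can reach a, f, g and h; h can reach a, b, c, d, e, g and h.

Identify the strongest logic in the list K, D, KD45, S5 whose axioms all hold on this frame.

Serial (axiom D): yes — every world has a successor (e.g. a R d).
Euclidean (axiom 5): no — a R d and a R f, but not d R f.
Transitive (axiom 4): no — a R d and d R c, but not a R c.
Reflexive (axiom T): no — a is not related to itself.
So F validates K, D; KD45 would additionally require R to be Euclidean and transitive. The strongest is D.

D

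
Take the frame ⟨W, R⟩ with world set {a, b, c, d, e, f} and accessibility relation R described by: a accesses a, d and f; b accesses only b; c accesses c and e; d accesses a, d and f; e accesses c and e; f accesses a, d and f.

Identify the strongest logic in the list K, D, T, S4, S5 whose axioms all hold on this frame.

Serial (axiom D): yes — every world has a successor (e.g. a R a).
Reflexive (axiom T): yes — every world is R-related to itself.
Transitive (axiom 4): yes — every two-step R-path is closed by a direct edge.
Euclidean (axiom 5): yes — any two successors of a common world are R-related.
So F validates K, D, T, S4, S5. The strongest is S5.

S5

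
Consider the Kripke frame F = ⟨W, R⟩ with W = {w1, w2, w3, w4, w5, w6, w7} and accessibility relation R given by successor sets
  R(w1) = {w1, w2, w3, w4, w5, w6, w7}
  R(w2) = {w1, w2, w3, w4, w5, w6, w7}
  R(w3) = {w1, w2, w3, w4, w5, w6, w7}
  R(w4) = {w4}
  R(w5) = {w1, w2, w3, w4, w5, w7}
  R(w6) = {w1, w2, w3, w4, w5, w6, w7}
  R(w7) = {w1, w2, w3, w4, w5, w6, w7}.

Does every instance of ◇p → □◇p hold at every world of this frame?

No

By correspondence theory, 5 is valid on a frame iff R is Euclidean.
Euclidean: no — w1 R w4 and w1 R w2, but not w4 R w2.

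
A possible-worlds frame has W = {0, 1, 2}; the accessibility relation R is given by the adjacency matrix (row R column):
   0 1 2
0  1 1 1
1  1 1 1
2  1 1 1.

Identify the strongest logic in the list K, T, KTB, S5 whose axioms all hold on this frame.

S5

Reflexive (axiom T): yes — every world is R-related to itself.
Symmetric (axiom B): yes — every pair in R has its reverse in R.
Euclidean (axiom 5): yes — any two successors of a common world are R-related.
So F validates K, T, KTB, S5. The strongest is S5.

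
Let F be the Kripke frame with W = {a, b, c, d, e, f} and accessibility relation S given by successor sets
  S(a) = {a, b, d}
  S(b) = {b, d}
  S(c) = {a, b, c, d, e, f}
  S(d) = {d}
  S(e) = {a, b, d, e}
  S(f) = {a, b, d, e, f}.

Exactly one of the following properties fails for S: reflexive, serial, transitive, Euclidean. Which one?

Reflexive: yes — every world is S-related to itself.
Serial: yes — every world has a successor (e.g. a S a).
Transitive: yes — every two-step S-path is closed by a direct edge.
Euclidean: no — a S d and a S b, but not d S b.
Only Euclidean fails.

Euclidean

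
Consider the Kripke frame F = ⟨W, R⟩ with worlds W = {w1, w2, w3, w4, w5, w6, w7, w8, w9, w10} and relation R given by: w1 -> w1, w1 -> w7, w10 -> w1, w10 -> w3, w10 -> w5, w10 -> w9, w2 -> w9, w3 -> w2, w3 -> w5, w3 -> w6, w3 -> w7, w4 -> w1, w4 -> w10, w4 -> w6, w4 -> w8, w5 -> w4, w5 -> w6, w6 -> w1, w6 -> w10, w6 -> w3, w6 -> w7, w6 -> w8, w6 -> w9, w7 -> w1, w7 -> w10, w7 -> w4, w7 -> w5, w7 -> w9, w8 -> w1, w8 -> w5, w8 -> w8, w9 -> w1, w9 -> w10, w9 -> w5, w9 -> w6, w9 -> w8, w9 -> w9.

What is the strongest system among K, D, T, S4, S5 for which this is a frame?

Serial (axiom D): yes — every world has a successor (e.g. w1 R w1).
Reflexive (axiom T): no — w2 is not related to itself.
Transitive (axiom 4): no — w1 R w7 and w7 R w10, but not w1 R w10.
Euclidean (axiom 5): no — w10 R w1 and w10 R w3, but not w1 R w3.
So F validates K, D; T would additionally require R to be reflexive. The strongest is D.

D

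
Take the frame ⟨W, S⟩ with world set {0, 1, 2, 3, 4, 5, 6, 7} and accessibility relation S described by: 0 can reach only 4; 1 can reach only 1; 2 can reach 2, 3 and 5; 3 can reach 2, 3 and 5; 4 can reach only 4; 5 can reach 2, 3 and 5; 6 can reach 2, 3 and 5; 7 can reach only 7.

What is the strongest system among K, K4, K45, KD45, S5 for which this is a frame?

KD45

Transitive (axiom 4): yes — every two-step S-path is closed by a direct edge.
Euclidean (axiom 5): yes — any two successors of a common world are S-related.
Serial (axiom D): yes — every world has a successor (e.g. 0 S 4).
Reflexive (axiom T): no — 0 is not related to itself.
So F validates K, K4, K45, KD45; S5 would additionally require S to be reflexive. The strongest is KD45.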